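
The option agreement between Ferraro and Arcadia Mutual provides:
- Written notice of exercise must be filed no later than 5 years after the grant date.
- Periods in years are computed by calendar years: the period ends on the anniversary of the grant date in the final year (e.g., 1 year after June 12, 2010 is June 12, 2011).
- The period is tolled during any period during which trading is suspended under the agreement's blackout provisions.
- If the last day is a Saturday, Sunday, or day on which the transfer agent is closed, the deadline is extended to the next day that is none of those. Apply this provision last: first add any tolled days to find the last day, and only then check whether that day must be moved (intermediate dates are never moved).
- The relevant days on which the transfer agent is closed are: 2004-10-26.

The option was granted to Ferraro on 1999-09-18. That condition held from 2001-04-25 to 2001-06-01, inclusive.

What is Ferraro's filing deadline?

5 years after 1999-09-18 is September 18, 2004.
From April 25, 2001 through June 1, 2001 inclusive is 38 days; tolling adds 38 days: September 18, 2004 + 38 days = October 26, 2004.
October 26, 2004 is a listed holiday. The next qualifying day is October 27, 2004.

October 27, 2004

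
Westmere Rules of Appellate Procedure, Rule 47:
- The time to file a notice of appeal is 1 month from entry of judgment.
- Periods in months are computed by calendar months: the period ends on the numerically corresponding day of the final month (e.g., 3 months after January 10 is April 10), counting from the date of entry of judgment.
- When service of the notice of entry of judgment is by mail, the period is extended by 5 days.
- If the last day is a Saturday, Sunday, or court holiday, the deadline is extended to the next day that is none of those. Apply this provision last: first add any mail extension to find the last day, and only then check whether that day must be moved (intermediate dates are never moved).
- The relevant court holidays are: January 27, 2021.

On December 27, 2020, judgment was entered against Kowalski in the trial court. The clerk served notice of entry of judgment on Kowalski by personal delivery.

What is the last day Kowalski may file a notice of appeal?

January 28, 2021

1 month after December 27, 2020 is January 27, 2021.
Service was not by mail, so no mail extension applies.
January 27, 2021 is a listed holiday. The next qualifying day is January 28, 2021.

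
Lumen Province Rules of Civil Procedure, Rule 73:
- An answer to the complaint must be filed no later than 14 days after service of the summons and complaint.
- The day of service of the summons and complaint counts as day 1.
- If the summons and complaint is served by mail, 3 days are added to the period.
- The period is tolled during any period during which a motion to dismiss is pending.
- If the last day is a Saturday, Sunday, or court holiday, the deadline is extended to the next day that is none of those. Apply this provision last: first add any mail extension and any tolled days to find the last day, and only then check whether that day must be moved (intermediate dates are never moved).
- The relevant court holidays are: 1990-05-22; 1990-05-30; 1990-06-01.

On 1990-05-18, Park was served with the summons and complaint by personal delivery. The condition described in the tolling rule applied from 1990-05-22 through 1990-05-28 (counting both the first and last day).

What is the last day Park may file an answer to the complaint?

Counting 1990-05-18 as day 1, day 14 is May 31, 1990.
Service was not by mail, so no mail extension applies.
From May 22, 1990 through May 28, 1990 inclusive is 7 days; tolling adds 7 days: May 31, 1990 + 7 days = June 7, 1990.
June 7, 1990 is a Thursday and not a court holiday, so no extension applies.

June 7, 1990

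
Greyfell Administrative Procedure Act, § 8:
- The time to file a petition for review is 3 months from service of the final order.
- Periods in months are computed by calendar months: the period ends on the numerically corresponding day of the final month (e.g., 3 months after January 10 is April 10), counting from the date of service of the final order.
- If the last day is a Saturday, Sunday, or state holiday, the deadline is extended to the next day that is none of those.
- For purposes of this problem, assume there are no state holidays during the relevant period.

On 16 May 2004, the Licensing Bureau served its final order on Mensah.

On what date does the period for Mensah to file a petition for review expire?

3 months after 16 May 2004 is August 16, 2004.
August 16, 2004 is a Monday and not a state holiday, so no extension applies.

August 16, 2004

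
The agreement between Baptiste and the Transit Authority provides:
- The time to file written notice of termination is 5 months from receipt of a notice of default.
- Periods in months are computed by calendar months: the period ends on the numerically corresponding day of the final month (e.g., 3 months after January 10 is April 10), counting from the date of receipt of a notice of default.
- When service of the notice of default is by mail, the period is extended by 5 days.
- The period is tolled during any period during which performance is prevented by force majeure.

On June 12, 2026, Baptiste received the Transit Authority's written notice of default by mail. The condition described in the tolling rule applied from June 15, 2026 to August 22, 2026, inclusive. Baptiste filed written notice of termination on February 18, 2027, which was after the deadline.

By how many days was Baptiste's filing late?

24 days

5 months after June 12, 2026 is November 12, 2026.
Service was by mail, adding 5 days: November 12, 2026 + 5 days = November 17, 2026.
From June 15, 2026 through August 22, 2026 inclusive is 69 days; tolling adds 69 days: November 17, 2026 + 69 days = January 25, 2027.
The deadline is January 25, 2027; from January 25, 2027 to February 18, 2027 is 24 days.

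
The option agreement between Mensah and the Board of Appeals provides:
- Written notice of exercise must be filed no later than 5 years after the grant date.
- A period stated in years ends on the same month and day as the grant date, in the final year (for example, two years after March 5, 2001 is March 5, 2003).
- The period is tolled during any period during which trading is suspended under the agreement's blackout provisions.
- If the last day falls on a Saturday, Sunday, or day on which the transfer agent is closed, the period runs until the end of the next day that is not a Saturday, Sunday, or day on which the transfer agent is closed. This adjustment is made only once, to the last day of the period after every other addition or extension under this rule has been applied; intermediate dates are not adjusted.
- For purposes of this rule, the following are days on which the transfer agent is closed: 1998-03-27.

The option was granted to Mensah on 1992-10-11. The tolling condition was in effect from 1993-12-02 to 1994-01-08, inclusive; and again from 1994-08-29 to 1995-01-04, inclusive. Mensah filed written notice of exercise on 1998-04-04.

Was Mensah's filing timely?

No

5 years after 1992-10-11 is October 11, 1997.
From December 2, 1993 through January 8, 1994 inclusive is 38 days; tolling adds 38 days: October 11, 1997 + 38 days = November 18, 1997.
From August 29, 1994 through January 4, 1995 inclusive is 129 days; tolling adds 129 days: November 18, 1997 + 129 days = March 27, 1998.
March 27, 1998 is a listed holiday; March 28, 1998 is Saturday; March 29, 1998 is Sunday. The next qualifying day is March 30, 1998.
The deadline is March 30, 1998; the filing on April 4, 1998 is after that date.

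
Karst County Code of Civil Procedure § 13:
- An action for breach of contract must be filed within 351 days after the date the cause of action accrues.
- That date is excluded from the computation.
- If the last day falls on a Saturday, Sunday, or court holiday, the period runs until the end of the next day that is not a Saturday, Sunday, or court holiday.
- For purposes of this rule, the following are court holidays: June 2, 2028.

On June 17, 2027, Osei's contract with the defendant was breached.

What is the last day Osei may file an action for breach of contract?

June 5, 2028

351 days after June 17, 2027 is June 2, 2028.
June 2, 2028 is a listed holiday; June 3, 2028 is Saturday; June 4, 2028 is Sunday. The next qualifying day is June 5, 2028.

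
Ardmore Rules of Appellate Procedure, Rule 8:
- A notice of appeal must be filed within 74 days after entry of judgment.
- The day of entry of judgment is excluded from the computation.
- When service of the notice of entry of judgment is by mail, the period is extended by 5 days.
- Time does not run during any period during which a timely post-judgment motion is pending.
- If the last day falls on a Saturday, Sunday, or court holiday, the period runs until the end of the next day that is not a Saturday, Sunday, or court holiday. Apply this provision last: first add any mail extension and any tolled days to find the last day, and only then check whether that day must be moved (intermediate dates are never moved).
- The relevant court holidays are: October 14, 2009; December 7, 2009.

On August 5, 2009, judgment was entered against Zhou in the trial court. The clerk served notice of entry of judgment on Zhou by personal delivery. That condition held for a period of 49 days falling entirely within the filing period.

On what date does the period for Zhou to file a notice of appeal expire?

December 8, 2009

74 days after August 5, 2009 is October 18, 2009.
Service was not by mail, so no mail extension applies.
Tolling adds 49 days: October 18, 2009 + 49 days = December 6, 2009.
December 6, 2009 is Sunday; December 7, 2009 is a listed holiday. The next qualifying day is December 8, 2009.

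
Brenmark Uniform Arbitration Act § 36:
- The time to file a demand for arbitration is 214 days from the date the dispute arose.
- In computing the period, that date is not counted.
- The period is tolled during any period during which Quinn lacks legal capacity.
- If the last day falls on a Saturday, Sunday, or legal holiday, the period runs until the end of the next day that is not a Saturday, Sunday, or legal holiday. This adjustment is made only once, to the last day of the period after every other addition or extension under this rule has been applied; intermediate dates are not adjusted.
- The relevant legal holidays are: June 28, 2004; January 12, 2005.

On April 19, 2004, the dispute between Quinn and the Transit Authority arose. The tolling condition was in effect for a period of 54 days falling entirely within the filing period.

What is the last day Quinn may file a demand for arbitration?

214 days after April 19, 2004 is November 19, 2004.
Tolling adds 54 days: November 19, 2004 + 54 days = January 12, 2005.
January 12, 2005 is a listed holiday. The next qualifying day is January 13, 2005.

January 13, 2005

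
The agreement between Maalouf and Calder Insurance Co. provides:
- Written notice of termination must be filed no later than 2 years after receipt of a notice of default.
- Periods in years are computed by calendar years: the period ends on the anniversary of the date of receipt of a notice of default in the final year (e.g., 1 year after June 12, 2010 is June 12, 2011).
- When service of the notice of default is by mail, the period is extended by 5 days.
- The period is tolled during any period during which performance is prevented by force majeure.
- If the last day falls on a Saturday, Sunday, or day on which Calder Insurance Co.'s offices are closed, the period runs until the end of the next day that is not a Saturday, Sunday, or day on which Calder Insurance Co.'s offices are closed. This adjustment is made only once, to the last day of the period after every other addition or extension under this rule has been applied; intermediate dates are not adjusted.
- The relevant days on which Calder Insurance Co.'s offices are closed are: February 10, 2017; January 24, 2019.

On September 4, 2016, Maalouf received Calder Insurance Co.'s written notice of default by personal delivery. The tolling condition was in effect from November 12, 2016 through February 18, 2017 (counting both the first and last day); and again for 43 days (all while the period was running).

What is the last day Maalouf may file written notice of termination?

2 years after September 4, 2016 is September 4, 2018.
Service was not by mail, so no mail extension applies.
From November 12, 2016 through February 18, 2017 inclusive is 99 days; tolling adds 99 days: September 4, 2018 + 99 days = December 12, 2018.
Tolling adds 43 days: December 12, 2018 + 43 days = January 24, 2019.
January 24, 2019 is a listed holiday. The next qualifying day is January 25, 2019.

January 25, 2019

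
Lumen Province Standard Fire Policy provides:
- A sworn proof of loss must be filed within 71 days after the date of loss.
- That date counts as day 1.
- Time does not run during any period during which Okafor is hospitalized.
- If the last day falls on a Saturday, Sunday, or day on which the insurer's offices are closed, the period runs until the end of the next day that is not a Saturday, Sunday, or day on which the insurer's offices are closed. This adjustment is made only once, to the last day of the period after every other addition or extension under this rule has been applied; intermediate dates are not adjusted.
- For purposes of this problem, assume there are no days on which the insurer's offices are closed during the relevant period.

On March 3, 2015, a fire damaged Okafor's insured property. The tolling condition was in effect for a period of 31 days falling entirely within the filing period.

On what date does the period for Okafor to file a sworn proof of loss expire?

June 12, 2015

Counting March 3, 2015 as day 1, day 71 is May 12, 2015.
Tolling adds 31 days: May 12, 2015 + 31 days = June 12, 2015.
June 12, 2015 is a Friday and not a day on which the insurer's offices are closed, so no extension applies.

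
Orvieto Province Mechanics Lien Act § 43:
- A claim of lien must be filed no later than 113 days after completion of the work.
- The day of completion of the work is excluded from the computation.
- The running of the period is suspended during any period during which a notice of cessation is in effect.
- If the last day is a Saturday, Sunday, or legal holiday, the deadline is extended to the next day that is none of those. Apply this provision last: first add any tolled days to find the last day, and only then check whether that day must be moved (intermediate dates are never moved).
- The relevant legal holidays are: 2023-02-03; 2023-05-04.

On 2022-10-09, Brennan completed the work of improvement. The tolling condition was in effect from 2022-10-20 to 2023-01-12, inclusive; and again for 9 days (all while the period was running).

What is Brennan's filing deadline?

113 days after 2022-10-09 is January 30, 2023.
From October 20, 2022 through January 12, 2023 inclusive is 85 days; tolling adds 85 days: January 30, 2023 + 85 days = April 25, 2023.
Tolling adds 9 days: April 25, 2023 + 9 days = May 4, 2023.
May 4, 2023 is a listed holiday. The next qualifying day is May 5, 2023.

May 5, 2023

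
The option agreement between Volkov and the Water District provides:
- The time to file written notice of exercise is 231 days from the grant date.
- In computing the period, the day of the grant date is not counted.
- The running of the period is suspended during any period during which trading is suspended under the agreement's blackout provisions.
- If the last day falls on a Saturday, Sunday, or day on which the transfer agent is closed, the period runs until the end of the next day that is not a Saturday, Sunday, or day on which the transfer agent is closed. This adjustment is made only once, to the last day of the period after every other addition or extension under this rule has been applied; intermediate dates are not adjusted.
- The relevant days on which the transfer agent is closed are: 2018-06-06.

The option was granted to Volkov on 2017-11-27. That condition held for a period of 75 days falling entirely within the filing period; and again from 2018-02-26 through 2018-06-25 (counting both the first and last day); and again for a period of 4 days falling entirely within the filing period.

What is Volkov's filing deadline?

231 days after 2017-11-27 is July 16, 2018.
Tolling adds 75 days: July 16, 2018 + 75 days = September 29, 2018.
From February 26, 2018 through June 25, 2018 inclusive is 120 days; tolling adds 120 days: September 29, 2018 + 120 days = January 27, 2019.
Tolling adds 4 days: January 27, 2019 + 4 days = January 31, 2019.
January 31, 2019 is a Thursday and not a day on which the transfer agent is closed, so no extension applies.

January 31, 2019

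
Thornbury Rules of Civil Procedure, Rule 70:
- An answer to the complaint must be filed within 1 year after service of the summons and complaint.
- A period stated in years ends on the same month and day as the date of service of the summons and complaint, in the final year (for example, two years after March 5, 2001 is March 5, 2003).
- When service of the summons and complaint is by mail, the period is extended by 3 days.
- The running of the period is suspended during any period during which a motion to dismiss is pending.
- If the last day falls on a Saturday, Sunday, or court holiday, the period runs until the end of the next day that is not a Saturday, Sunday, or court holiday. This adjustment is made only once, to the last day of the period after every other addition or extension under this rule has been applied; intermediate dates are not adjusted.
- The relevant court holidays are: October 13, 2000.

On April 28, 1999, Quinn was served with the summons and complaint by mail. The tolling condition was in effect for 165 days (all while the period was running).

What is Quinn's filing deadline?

October 16, 2000

1 year after April 28, 1999 is April 28, 2000.
Service was by mail, adding 3 days: April 28, 2000 + 3 days = May 1, 2000.
Tolling adds 165 days: May 1, 2000 + 165 days = October 13, 2000.
October 13, 2000 is a listed holiday; October 14, 2000 is Saturday; October 15, 2000 is Sunday. The next qualifying day is October 16, 2000.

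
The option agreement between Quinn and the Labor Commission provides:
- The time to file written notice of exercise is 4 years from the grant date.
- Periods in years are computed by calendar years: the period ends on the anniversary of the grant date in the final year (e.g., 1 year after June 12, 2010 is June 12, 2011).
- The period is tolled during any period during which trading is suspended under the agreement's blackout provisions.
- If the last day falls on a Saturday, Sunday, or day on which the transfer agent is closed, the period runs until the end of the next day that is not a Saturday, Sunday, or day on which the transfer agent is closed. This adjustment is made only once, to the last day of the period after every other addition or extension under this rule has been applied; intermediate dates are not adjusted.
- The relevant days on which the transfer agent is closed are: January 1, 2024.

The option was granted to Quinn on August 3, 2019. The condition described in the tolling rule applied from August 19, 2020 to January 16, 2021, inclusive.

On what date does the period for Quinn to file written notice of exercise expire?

January 2, 2024

4 years after August 3, 2019 is August 3, 2023.
From August 19, 2020 through January 16, 2021 inclusive is 151 days; tolling adds 151 days: August 3, 2023 + 151 days = January 1, 2024.
January 1, 2024 is a listed holiday. The next qualifying day is January 2, 2024.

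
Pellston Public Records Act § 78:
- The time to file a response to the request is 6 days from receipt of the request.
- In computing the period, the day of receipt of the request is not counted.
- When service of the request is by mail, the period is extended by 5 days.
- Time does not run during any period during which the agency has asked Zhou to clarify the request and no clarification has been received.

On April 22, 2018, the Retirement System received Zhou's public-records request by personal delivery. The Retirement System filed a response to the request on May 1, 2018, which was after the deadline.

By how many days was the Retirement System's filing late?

3 days

6 days after April 22, 2018 is April 28, 2018.
Service was not by mail, so no mail extension applies.
The deadline is April 28, 2018; from April 28, 2018 to May 1, 2018 is 3 days.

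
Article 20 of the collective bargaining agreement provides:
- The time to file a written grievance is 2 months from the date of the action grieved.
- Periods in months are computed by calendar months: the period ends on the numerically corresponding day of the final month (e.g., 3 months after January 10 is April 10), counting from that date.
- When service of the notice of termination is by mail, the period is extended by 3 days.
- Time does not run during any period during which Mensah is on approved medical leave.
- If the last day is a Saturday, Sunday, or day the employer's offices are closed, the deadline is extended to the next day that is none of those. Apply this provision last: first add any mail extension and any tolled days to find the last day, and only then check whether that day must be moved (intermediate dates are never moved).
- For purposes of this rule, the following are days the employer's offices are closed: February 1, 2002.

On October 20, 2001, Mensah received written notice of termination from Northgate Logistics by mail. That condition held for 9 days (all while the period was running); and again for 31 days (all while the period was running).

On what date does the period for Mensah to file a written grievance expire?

2 months after October 20, 2001 is December 20, 2001.
Service was by mail, adding 3 days: December 20, 2001 + 3 days = December 23, 2001.
Tolling adds 9 days: December 23, 2001 + 9 days = January 1, 2002.
Tolling adds 31 days: January 1, 2002 + 31 days = February 1, 2002.
February 1, 2002 is a listed holiday; February 2, 2002 is Saturday; February 3, 2002 is Sunday. The next qualifying day is February 4, 2002.

February 4, 2002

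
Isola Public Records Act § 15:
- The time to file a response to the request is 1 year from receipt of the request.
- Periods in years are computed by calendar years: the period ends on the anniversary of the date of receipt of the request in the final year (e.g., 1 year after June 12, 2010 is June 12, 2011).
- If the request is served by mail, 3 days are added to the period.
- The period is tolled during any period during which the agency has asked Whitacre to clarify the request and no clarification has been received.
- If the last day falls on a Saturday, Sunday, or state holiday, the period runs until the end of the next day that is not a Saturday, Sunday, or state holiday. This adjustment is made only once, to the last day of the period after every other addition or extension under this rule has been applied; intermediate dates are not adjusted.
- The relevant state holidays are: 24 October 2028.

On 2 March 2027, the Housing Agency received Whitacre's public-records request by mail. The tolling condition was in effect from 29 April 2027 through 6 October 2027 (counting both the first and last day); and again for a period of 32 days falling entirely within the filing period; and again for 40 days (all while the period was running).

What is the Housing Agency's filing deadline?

1 year after 2 March 2027 is March 2, 2028.
Service was by mail, adding 3 days: March 2, 2028 + 3 days = March 5, 2028.
From April 29, 2027 through October 6, 2027 inclusive is 161 days; tolling adds 161 days: March 5, 2028 + 161 days = August 13, 2028.
Tolling adds 32 days: August 13, 2028 + 32 days = September 14, 2028.
Tolling adds 40 days: September 14, 2028 + 40 days = October 24, 2028.
October 24, 2028 is a listed holiday. The next qualifying day is October 25, 2028.

October 25, 2028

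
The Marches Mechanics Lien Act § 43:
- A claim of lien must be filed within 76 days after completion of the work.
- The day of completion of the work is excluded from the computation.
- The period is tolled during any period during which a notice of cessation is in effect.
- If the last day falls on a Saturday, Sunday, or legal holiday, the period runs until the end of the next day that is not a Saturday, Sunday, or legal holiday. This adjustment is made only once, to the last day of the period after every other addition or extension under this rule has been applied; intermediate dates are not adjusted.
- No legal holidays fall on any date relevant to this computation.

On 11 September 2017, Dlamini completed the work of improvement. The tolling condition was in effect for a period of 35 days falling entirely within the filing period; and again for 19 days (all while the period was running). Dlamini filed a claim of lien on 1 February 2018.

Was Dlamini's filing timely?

76 days after 11 September 2017 is November 26, 2017.
Tolling adds 35 days: November 26, 2017 + 35 days = December 31, 2017.
Tolling adds 19 days: December 31, 2017 + 19 days = January 19, 2018.
January 19, 2018 is a Friday and not a legal holiday, so no extension applies.
The deadline is January 19, 2018; the filing on February 1, 2018 is after that date.

No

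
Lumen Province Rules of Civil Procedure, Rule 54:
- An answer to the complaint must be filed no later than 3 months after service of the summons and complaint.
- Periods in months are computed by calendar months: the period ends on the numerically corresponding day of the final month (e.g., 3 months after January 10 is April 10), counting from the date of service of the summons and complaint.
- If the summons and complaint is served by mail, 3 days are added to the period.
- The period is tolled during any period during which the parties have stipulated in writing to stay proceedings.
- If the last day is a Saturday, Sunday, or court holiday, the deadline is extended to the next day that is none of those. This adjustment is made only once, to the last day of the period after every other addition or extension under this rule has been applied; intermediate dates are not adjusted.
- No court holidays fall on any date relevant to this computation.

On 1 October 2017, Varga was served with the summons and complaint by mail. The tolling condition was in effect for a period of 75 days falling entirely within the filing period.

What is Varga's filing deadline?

3 months after 1 October 2017 is January 1, 2018.
Service was by mail, adding 3 days: January 1, 2018 + 3 days = January 4, 2018.
Tolling adds 75 days: January 4, 2018 + 75 days = March 20, 2018.
March 20, 2018 is a Tuesday and not a court holiday, so no extension applies.

March 20, 2018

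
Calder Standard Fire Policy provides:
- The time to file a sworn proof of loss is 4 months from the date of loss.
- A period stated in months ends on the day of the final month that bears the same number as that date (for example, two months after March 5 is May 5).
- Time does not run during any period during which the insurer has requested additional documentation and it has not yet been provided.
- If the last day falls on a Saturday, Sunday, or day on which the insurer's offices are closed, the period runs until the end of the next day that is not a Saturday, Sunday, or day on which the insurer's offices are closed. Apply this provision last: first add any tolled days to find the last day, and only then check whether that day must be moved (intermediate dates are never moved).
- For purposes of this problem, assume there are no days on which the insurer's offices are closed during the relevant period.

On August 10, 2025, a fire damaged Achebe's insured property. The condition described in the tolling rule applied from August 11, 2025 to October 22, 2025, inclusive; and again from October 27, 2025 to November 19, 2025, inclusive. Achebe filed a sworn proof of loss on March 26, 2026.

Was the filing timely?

4 months after August 10, 2025 is December 10, 2025.
From August 11, 2025 through October 22, 2025 inclusive is 73 days; tolling adds 73 days: December 10, 2025 + 73 days = February 21, 2026.
From October 27, 2025 through November 19, 2025 inclusive is 24 days; tolling adds 24 days: February 21, 2026 + 24 days = March 17, 2026.
March 17, 2026 is a Tuesday and not a day on which the insurer's offices are closed, so no extension applies.
The deadline is March 17, 2026; the filing on March 26, 2026 is after that date.

No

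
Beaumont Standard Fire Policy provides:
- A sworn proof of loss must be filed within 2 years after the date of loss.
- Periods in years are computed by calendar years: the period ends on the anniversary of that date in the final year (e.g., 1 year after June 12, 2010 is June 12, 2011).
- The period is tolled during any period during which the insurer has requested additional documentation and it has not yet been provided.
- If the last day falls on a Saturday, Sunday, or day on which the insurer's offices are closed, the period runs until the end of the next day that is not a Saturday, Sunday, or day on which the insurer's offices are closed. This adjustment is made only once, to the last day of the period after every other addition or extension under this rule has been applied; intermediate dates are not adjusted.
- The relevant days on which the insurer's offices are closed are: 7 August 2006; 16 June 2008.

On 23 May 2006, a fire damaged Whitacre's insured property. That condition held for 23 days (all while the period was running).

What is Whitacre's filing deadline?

June 17, 2008

2 years after 23 May 2006 is May 23, 2008.
Tolling adds 23 days: May 23, 2008 + 23 days = June 15, 2008.
June 15, 2008 is Sunday; June 16, 2008 is a listed holiday. The next qualifying day is June 17, 2008.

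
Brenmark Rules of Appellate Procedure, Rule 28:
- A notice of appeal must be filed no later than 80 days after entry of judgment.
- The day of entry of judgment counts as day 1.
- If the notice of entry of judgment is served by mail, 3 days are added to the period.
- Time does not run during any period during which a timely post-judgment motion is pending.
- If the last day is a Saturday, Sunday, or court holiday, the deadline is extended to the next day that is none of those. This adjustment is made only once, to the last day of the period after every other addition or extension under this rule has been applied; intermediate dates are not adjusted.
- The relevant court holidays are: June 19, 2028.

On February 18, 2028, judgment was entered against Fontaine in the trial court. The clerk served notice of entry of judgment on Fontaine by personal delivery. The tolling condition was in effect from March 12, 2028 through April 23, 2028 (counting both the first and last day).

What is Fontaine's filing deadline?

Counting February 18, 2028 as day 1, day 80 is May 7, 2028.
Service was not by mail, so no mail extension applies.
From March 12, 2028 through April 23, 2028 inclusive is 43 days; tolling adds 43 days: May 7, 2028 + 43 days = June 19, 2028.
June 19, 2028 is a listed holiday. The next qualifying day is June 20, 2028.

June 20, 2028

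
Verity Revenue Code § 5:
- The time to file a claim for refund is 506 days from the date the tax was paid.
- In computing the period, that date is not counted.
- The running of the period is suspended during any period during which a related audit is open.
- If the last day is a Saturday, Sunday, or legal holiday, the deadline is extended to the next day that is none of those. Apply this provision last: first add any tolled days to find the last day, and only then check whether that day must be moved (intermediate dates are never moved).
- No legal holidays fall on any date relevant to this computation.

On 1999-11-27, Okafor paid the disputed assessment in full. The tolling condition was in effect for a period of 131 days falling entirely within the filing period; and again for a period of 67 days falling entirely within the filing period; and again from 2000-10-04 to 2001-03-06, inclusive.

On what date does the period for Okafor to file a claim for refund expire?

April 3, 2002

506 days after 1999-11-27 is April 16, 2001.
Tolling adds 131 days: April 16, 2001 + 131 days = August 25, 2001.
Tolling adds 67 days: August 25, 2001 + 67 days = October 31, 2001.
From October 4, 2000 through March 6, 2001 inclusive is 154 days; tolling adds 154 days: October 31, 2001 + 154 days = April 3, 2002.
April 3, 2002 is a Wednesday and not a legal holiday, so no extension applies.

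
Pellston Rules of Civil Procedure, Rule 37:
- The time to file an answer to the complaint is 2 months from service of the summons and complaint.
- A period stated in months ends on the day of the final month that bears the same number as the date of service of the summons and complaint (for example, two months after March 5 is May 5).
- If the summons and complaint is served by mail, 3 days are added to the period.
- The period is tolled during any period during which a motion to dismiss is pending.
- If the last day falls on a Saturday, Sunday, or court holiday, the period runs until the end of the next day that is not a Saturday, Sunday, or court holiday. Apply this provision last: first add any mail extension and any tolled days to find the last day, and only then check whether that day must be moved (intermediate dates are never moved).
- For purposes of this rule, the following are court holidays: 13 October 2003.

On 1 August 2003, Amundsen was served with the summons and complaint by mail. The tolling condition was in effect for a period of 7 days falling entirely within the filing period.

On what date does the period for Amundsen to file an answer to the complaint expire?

2 months after 1 August 2003 is October 1, 2003.
Service was by mail, adding 3 days: October 1, 2003 + 3 days = October 4, 2003.
Tolling adds 7 days: October 4, 2003 + 7 days = October 11, 2003.
October 11, 2003 is Saturday; October 12, 2003 is Sunday; October 13, 2003 is a listed holiday. The next qualifying day is October 14, 2003.

October 14, 2003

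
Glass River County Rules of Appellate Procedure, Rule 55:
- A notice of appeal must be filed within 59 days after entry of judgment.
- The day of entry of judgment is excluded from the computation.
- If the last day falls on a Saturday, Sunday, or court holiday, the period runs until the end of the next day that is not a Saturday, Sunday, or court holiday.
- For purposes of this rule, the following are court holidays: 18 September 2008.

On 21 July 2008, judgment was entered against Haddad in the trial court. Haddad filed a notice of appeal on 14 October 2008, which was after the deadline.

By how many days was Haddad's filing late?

59 days after 21 July 2008 is September 18, 2008.
September 18, 2008 is a listed holiday. The next qualifying day is September 19, 2008.
The deadline is September 19, 2008; from September 19, 2008 to October 14, 2008 is 25 days.

25 days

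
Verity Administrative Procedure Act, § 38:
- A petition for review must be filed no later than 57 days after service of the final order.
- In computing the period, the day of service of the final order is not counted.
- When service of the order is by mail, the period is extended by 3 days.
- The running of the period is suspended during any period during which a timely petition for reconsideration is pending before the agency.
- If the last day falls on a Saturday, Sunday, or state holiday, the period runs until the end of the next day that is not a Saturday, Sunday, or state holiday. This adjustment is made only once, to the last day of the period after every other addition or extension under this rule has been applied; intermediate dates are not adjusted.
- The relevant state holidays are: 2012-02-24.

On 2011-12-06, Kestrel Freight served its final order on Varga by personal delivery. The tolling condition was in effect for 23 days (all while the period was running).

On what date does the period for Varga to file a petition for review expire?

February 27, 2012

57 days after 2011-12-06 is February 1, 2012.
Service was not by mail, so no mail extension applies.
Tolling adds 23 days: February 1, 2012 + 23 days = February 24, 2012.
February 24, 2012 is a listed holiday; February 25, 2012 is Saturday; February 26, 2012 is Sunday. The next qualifying day is February 27, 2012.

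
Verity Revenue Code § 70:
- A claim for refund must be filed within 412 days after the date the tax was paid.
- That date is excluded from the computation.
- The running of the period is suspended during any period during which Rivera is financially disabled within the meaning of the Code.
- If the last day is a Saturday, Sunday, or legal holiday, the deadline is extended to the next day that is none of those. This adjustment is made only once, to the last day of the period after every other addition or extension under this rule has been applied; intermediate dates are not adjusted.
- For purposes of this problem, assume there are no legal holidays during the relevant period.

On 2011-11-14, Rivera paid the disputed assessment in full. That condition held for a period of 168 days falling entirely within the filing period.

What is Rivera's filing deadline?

June 17, 2013

412 days after 2011-11-14 is December 30, 2012.
Tolling adds 168 days: December 30, 2012 + 168 days = June 16, 2013.
June 16, 2013 is Sunday. The next qualifying day is June 17, 2013.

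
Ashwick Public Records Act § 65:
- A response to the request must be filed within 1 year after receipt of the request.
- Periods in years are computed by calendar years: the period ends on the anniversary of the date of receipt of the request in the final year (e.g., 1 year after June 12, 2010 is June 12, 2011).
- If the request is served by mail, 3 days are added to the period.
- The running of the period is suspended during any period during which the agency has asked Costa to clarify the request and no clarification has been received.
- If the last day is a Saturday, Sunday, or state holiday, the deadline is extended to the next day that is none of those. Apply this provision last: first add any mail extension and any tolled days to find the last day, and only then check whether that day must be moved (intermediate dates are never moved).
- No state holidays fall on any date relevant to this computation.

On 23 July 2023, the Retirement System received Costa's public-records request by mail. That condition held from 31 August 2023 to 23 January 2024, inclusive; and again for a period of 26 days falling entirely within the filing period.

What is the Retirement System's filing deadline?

1 year after 23 July 2023 is July 23, 2024.
Service was by mail, adding 3 days: July 23, 2024 + 3 days = July 26, 2024.
From August 31, 2023 through January 23, 2024 inclusive is 146 days; tolling adds 146 days: July 26, 2024 + 146 days = December 19, 2024.
Tolling adds 26 days: December 19, 2024 + 26 days = January 14, 2025.
January 14, 2025 is a Tuesday and not a state holiday, so no extension applies.

January 14, 2025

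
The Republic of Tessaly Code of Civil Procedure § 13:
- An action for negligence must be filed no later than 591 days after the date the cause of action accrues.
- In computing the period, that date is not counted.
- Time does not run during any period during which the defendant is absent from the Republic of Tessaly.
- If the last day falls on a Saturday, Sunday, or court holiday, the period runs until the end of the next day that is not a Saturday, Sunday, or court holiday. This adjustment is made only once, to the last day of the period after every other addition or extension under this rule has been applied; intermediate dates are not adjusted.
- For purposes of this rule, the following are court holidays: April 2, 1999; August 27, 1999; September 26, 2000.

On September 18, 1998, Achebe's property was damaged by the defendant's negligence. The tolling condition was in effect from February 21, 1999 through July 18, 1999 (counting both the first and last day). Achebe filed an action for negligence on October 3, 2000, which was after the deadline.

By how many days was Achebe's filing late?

591 days after September 18, 1998 is May 1, 2000.
From February 21, 1999 through July 18, 1999 inclusive is 148 days; tolling adds 148 days: May 1, 2000 + 148 days = September 26, 2000.
September 26, 2000 is a listed holiday. The next qualifying day is September 27, 2000.
The deadline is September 27, 2000; from September 27, 2000 to October 3, 2000 is 6 days.

6 days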